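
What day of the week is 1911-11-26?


Date: November 26, 1911
Anchor: Jan 1, 1911. With p = 1911 - 1 = 1910: (p + p//4 - p//100 + p//400) mod 7 = (1910 + 477 - 19 + 4) mod 7 = 2372 mod 7 = 6 -> Sunday (Mon=0 ... Sun=6)
Days before November (Jan-Oct): 304; offset = 304 + 26 - 1 = 329
Weekday index = (6 + 329) mod 7 = 6

Day of the week: Sunday


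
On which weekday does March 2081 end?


March 2081 has 31 days
Anchor: Jan 1, 2081. With p = 2081 - 1 = 2080: (p + p//4 - p//100 + p//400) mod 7 = (2080 + 520 - 20 + 5) mod 7 = 2585 mod 7 = 2 -> Wednesday (Mon=0 ... Sun=6)
Days before March (Jan-Feb): 59; March 1 index = (2 + 59) mod 7 = 5 -> Saturday
Last day offset: 31 - 1 = 30 days
Weekday index = (5 + 30) mod 7 = 0

Monday, March 31


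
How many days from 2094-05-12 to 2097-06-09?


From 2094-05-12 to 2097-06-09
2094-05-12: days before May = 31 + 28 + 31 + 30 = 120 (2094 is not a leap year); day of year = 120 + 12 = 132
2097-06-09: days before June = 31 + 28 + 31 + 30 + 31 = 151 (2097 is not a leap year); day of year = 151 + 9 = 160
Rest of 2094: 365 - 132 = 233
Full years 2095 (365), 2096 (366): 731
Total = 233 + 731 + 160 = 1124

1124 days


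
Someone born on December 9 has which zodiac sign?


Date: December 9
Conventional tropical zodiac dates: Sagittarius from November 22 onward; Capricorn starts December 22
December 9 falls within the Sagittarius range

Sagittarius


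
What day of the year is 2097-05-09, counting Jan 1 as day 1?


Date: May 9, 2097
Days in months 1 through 4: 120
Plus 9 days in May

Day of year: 129


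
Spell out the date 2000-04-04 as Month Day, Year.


ISO 2000-04-04 parses as year=2000, month=04, day=04
Month 4 -> April

April 4, 2000


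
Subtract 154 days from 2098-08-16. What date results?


Start: 2098-08-16, subtract 154 days
Back 16 days from August 16 reaches July 31, 2098 -> 138 left
July 2098 has 31 days -> back to June 30, 2098 -> 107 left
June 2098 has 30 days -> back to May 31, 2098 -> 77 left
May 2098 has 31 days -> back to April 30, 2098 -> 46 left
April 2098 has 30 days -> back to March 31, 2098 -> 16 left
March 2098: 31 - 16 = 15 -> lands on March 15

Result: 2098-03-15


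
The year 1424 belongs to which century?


Century = (year - 1) // 100 + 1
= (1424 - 1) // 100 + 1
= 1423 // 100 + 1
= 14 + 1

15th century


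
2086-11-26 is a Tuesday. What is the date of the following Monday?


Current: Tuesday
Target: Monday
Days ahead: 6

Next Monday: 2086-12-02


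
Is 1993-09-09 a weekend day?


Anchor: Jan 1, 1993. With p = 1993 - 1 = 1992: (p + p//4 - p//100 + p//400) mod 7 = (1992 + 498 - 19 + 4) mod 7 = 2475 mod 7 = 4 -> Friday (Mon=0 ... Sun=6)
Day of year: 252; offset = 251
Weekday index = (4 + 251) mod 7 = 3 -> Thursday
Weekend days: Saturday, Sunday

No


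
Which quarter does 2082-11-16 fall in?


Month: November (month 11)
Q1: Jan-Mar, Q2: Apr-Jun, Q3: Jul-Sep, Q4: Oct-Dec

Q4


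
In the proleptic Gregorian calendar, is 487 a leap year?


Gregorian leap year rule: divisible by 4, but not by 100, unless also by 400.
487 is not divisible by 4 -> not a leap year

No


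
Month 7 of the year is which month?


Month 7 of 12

July


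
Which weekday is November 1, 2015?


Target: November 1, 2015
Anchor: Jan 1, 2015. With p = 2015 - 1 = 2014: (p + p//4 - p//100 + p//400) mod 7 = (2014 + 503 - 20 + 5) mod 7 = 2502 mod 7 = 3 -> Thursday (Mon=0 ... Sun=6)
Days before November (Jan-Oct): 304 days
Weekday index = (3 + 304) mod 7 = 6

Sunday


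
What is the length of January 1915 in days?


January 1915

31 days


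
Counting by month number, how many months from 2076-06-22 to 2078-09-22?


From June 2076 to September 2078
2 years * 12 = 24 months, plus 3 months = 27

27 months


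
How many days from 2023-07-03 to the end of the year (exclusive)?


Day of year: 184 of 365
Remaining = 365 - 184

181 days


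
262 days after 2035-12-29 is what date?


Start: 2035-12-29, add 262 days
December 2035 has 31 days: 31 - 29 = 2 days to December 31 -> 260 left
January 2036 has 31 days -> 229 left
February 2036 has 29 days -> 200 left
March 2036 has 31 days -> 169 left
April 2036 has 30 days -> 139 left
May 2036 has 31 days -> 108 left
June 2036 has 30 days -> 78 left
July 2036 has 31 days -> 47 left
August 2036 has 31 days -> 16 left
September 2036: 16 <= 30 -> lands on September 16

Result: 2036-09-16


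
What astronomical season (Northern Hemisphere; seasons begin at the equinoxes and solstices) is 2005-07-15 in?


Date: July 15
Astronomical Summer (approx.; exact equinox/solstice day varies by year): June 21 to September 21
July 15 falls within the Summer window

Summer


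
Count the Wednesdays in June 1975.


June 1975 has 30 days
Anchor: Jan 1, 1975. With p = 1975 - 1 = 1974: (p + p//4 - p//100 + p//400) mod 7 = (1974 + 493 - 19 + 4) mod 7 = 2452 mod 7 = 2 -> Wednesday (Mon=0 ... Sun=6)
Days before June (Jan-May): 151; June 1 index = (2 + 151) mod 7 = 6 -> Sunday
First Wednesday is June 4
Wednesdays: 4, 11, 18, 25

4 Wednesdays


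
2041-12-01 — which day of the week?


Date: December 1, 2041
Anchor: Jan 1, 2041. With p = 2041 - 1 = 2040: (p + p//4 - p//100 + p//400) mod 7 = (2040 + 510 - 20 + 5) mod 7 = 2535 mod 7 = 1 -> Tuesday (Mon=0 ... Sun=6)
Days before December (Jan-Nov): 334; offset = 334 + 1 - 1 = 334
Weekday index = (1 + 334) mod 7 = 6

Day of the week: Sunday


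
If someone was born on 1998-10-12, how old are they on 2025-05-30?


Birth: 1998-10-12
Reference: 2025-05-30
Year difference: 2025 - 1998 = 27
Birthday not yet reached in 2025, subtract 1

26 years old


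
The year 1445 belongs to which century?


Century = (year - 1) // 100 + 1
= (1445 - 1) // 100 + 1
= 1444 // 100 + 1
= 14 + 1

15th century


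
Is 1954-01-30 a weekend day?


Anchor: Jan 1, 1954. With p = 1954 - 1 = 1953: (p + p//4 - p//100 + p//400) mod 7 = (1953 + 488 - 19 + 4) mod 7 = 2426 mod 7 = 4 -> Friday (Mon=0 ... Sun=6)
Day of year: 30; offset = 29
Weekday index = (4 + 29) mod 7 = 5 -> Saturday
Weekend days: Saturday, Sunday

Yes


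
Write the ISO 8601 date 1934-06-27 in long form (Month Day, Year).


ISO 1934-06-27 parses as year=1934, month=06, day=27
Month 6 -> June

June 27, 1934


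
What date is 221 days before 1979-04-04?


Start: 1979-04-04, subtract 221 days
Back 4 days from April 4 reaches March 31, 1979 -> 217 left
March 1979 has 31 days -> back to February 28, 1979 -> 186 left
February 1979 has 28 days -> back to January 31, 1979 -> 158 left
January 1979 has 31 days -> back to December 31, 1978 -> 127 left
December 1978 has 31 days -> back to November 30, 1978 -> 96 left
November 1978 has 30 days -> back to October 31, 1978 -> 66 left
October 1978 has 31 days -> back to September 30, 1978 -> 35 left
September 1978 has 30 days -> back to August 31, 1978 -> 5 left
August 1978: 31 - 5 = 26 -> lands on August 26

Result: 1978-08-26


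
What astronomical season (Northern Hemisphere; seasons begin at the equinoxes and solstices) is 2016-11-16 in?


Date: November 16
Astronomical Autumn (approx.; exact equinox/solstice day varies by year): September 22 to December 20
November 16 falls within the Autumn window

Autumn


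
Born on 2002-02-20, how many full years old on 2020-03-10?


Birth: 2002-02-20
Reference: 2020-03-10
Year difference: 2020 - 2002 = 18

18 years old


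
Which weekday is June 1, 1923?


Target: June 1, 1923
Anchor: Jan 1, 1923. With p = 1923 - 1 = 1922: (p + p//4 - p//100 + p//400) mod 7 = (1922 + 480 - 19 + 4) mod 7 = 2387 mod 7 = 0 -> Monday (Mon=0 ... Sun=6)
Days before June (Jan-May): 151 days
Weekday index = (0 + 151) mod 7 = 4

Friday


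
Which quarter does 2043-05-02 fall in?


Month: May (month 5)
Q1: Jan-Mar, Q2: Apr-Jun, Q3: Jul-Sep, Q4: Oct-Dec

Q2


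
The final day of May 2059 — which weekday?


May 2059 has 31 days
Anchor: Jan 1, 2059. With p = 2059 - 1 = 2058: (p + p//4 - p//100 + p//400) mod 7 = (2058 + 514 - 20 + 5) mod 7 = 2557 mod 7 = 2 -> Wednesday (Mon=0 ... Sun=6)
Days before May (Jan-Apr): 120; May 1 index = (2 + 120) mod 7 = 3 -> Thursday
Last day offset: 31 - 1 = 30 days
Weekday index = (3 + 30) mod 7 = 5

Saturday, May 31


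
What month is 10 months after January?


January is month 1
1 + 10 = 11

November


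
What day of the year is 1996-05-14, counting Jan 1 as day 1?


Date: May 14, 1996
Days in months 1 through 4: 121
Plus 14 days in May

Day of year: 135


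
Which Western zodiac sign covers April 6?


Date: April 6
Conventional tropical zodiac dates: Aries from March 21 onward; Taurus starts April 20
April 6 falls within the Aries range

Aries


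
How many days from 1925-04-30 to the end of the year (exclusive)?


Day of year: 120 of 365
Remaining = 365 - 120

245 days


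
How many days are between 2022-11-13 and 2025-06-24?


From 2022-11-13 to 2025-06-24
2022-11-13: days before November = 31 + 28 + 31 + 30 + 31 + 30 + 31 + 31 + 30 + 31 = 304 (2022 is not a leap year); day of year = 304 + 13 = 317
2025-06-24: days before June = 31 + 28 + 31 + 30 + 31 = 151 (2025 is not a leap year); day of year = 151 + 24 = 175
Rest of 2022: 365 - 317 = 48
Full years 2023 (365), 2024 (366): 731
Total = 48 + 731 + 175 = 954

954 days


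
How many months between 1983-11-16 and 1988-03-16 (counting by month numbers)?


From November 1983 to March 1988
5 years * 12 = 60 months, minus 8 months = 52

52 months


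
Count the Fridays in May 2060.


May 2060 has 31 days
Anchor: Jan 1, 2060. With p = 2060 - 1 = 2059: (p + p//4 - p//100 + p//400) mod 7 = (2059 + 514 - 20 + 5) mod 7 = 2558 mod 7 = 3 -> Thursday (Mon=0 ... Sun=6)
Days before May (Jan-Apr): 121; May 1 index = (3 + 121) mod 7 = 5 -> Saturday
First Friday is May 7
Fridays: 7, 14, 21, 28

4 Fridays


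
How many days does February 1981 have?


February 1981 (leap year: no)

28 days


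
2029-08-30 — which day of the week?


Date: August 30, 2029
Anchor: Jan 1, 2029. With p = 2029 - 1 = 2028: (p + p//4 - p//100 + p//400) mod 7 = (2028 + 507 - 20 + 5) mod 7 = 2520 mod 7 = 0 -> Monday (Mon=0 ... Sun=6)
Days before August (Jan-Jul): 212; offset = 212 + 30 - 1 = 241
Weekday index = (0 + 241) mod 7 = 3

Day of the week: Thursday


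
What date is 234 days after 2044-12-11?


Start: 2044-12-11, add 234 days
December 2044 has 31 days: 31 - 11 = 20 days to December 31 -> 214 left
January 2045 has 31 days -> 183 left
February 2045 has 28 days -> 155 left
March 2045 has 31 days -> 124 left
April 2045 has 30 days -> 94 left
May 2045 has 31 days -> 63 left
June 2045 has 30 days -> 33 left
July 2045 has 31 days -> 2 left
August 2045: 2 <= 31 -> lands on August 2

Result: 2045-08-02


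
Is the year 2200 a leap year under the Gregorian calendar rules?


Gregorian leap year rule: divisible by 4, but not by 100, unless also by 400.
2200 is divisible by 100 but not 400 -> not a leap year

No


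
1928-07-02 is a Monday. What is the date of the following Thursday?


Current: Monday
Target: Thursday
Days ahead: 3

Next Thursday: 1928-07-05


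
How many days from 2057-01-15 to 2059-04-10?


From 2057-01-15 to 2059-04-10
2057-01-15: day of year = 15
2059-04-10: days before April = 31 + 28 + 31 = 90 (2059 is not a leap year); day of year = 90 + 10 = 100
Rest of 2057: 365 - 15 = 350
Full years 2058 (365): 365
Total = 350 + 365 + 100 = 815

815 days


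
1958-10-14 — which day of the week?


Date: October 14, 1958
Anchor: Jan 1, 1958. With p = 1958 - 1 = 1957: (p + p//4 - p//100 + p//400) mod 7 = (1957 + 489 - 19 + 4) mod 7 = 2431 mod 7 = 2 -> Wednesday (Mon=0 ... Sun=6)
Days before October (Jan-Sep): 273; offset = 273 + 14 - 1 = 286
Weekday index = (2 + 286) mod 7 = 1

Day of the week: Tuesday


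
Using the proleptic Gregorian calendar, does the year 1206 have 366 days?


Gregorian leap year rule: divisible by 4, but not by 100, unless also by 400.
1206 is not divisible by 4 -> not a leap year

No


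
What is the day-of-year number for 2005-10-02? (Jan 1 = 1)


Date: October 2, 2005
Days in months 1 through 9: 273
Plus 2 days in October

Day of year: 275


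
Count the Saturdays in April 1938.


April 1938 has 30 days
Anchor: Jan 1, 1938. With p = 1938 - 1 = 1937: (p + p//4 - p//100 + p//400) mod 7 = (1937 + 484 - 19 + 4) mod 7 = 2406 mod 7 = 5 -> Saturday (Mon=0 ... Sun=6)
Days before April (Jan-Mar): 90; April 1 index = (5 + 90) mod 7 = 4 -> Friday
First Saturday is April 2
Saturdays: 2, 9, 16, 23, 30

5 Saturdays


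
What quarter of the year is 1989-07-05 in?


Month: July (month 7)
Q1: Jan-Mar, Q2: Apr-Jun, Q3: Jul-Sep, Q4: Oct-Dec

Q3


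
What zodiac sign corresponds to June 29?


Date: June 29
Conventional tropical zodiac dates: Cancer from June 21 onward; Leo starts July 23
June 29 falls within the Cancer range

Cancer


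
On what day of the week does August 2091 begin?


Target: August 1, 2091
Anchor: Jan 1, 2091. With p = 2091 - 1 = 2090: (p + p//4 - p//100 + p//400) mod 7 = (2090 + 522 - 20 + 5) mod 7 = 2597 mod 7 = 0 -> Monday (Mon=0 ... Sun=6)
Days before August (Jan-Jul): 212 days
Weekday index = (0 + 212) mod 7 = 2

Wednesday


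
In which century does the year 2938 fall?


Century = (year - 1) // 100 + 1
= (2938 - 1) // 100 + 1
= 2937 // 100 + 1
= 29 + 1

30th century


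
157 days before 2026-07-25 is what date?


Start: 2026-07-25, subtract 157 days
Back 25 days from July 25 reaches June 30, 2026 -> 132 left
June 2026 has 30 days -> back to May 31, 2026 -> 102 left
May 2026 has 31 days -> back to April 30, 2026 -> 71 left
April 2026 has 30 days -> back to March 31, 2026 -> 41 left
March 2026 has 31 days -> back to February 28, 2026 -> 10 left
February 2026: 28 - 10 = 18 -> lands on February 18

Result: 2026-02-18


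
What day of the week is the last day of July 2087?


July 2087 has 31 days
Anchor: Jan 1, 2087. With p = 2087 - 1 = 2086: (p + p//4 - p//100 + p//400) mod 7 = (2086 + 521 - 20 + 5) mod 7 = 2592 mod 7 = 2 -> Wednesday (Mon=0 ... Sun=6)
Days before July (Jan-Jun): 181; July 1 index = (2 + 181) mod 7 = 1 -> Tuesday
Last day offset: 31 - 1 = 30 days
Weekday index = (1 + 30) mod 7 = 3

Thursday, July 31


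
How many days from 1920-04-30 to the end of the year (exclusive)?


Day of year: 121 of 366
Remaining = 366 - 121

245 days


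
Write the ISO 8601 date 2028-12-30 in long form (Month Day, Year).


ISO 2028-12-30 parses as year=2028, month=12, day=30
Month 12 -> December

December 30, 2028


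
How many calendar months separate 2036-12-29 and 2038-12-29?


From December 2036 to December 2038
2 years * 12 = 24 months = 24

24 months


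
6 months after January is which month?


January is month 1
1 + 6 = 7

July


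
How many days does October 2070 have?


October 2070

31 days


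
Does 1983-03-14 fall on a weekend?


Anchor: Jan 1, 1983. With p = 1983 - 1 = 1982: (p + p//4 - p//100 + p//400) mod 7 = (1982 + 495 - 19 + 4) mod 7 = 2462 mod 7 = 5 -> Saturday (Mon=0 ... Sun=6)
Day of year: 73; offset = 72
Weekday index = (5 + 72) mod 7 = 0 -> Monday
Weekend days: Saturday, Sunday

No


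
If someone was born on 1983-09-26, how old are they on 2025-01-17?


Birth: 1983-09-26
Reference: 2025-01-17
Year difference: 2025 - 1983 = 42
Birthday not yet reached in 2025, subtract 1

41 years old


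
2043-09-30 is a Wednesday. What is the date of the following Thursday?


Current: Wednesday
Target: Thursday
Days ahead: 1

Next Thursday: 2043-10-01


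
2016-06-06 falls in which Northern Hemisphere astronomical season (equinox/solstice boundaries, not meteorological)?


Date: June 6
Astronomical Spring (approx.; exact equinox/solstice day varies by year): March 20 to June 20
June 6 falls within the Spring window

Spring


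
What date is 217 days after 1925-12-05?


Start: 1925-12-05, add 217 days
December 1925 has 31 days: 31 - 5 = 26 days to December 31 -> 191 left
January 1926 has 31 days -> 160 left
February 1926 has 28 days -> 132 left
March 1926 has 31 days -> 101 left
April 1926 has 30 days -> 71 left
May 1926 has 31 days -> 40 left
June 1926 has 30 days -> 10 left
July 1926: 10 <= 31 -> lands on July 10

Result: 1926-07-10


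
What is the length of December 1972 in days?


December 1972

31 days


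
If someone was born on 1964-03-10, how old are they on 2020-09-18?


Birth: 1964-03-10
Reference: 2020-09-18
Year difference: 2020 - 1964 = 56

56 years old


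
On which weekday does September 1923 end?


September 1923 has 30 days
Anchor: Jan 1, 1923. With p = 1923 - 1 = 1922: (p + p//4 - p//100 + p//400) mod 7 = (1922 + 480 - 19 + 4) mod 7 = 2387 mod 7 = 0 -> Monday (Mon=0 ... Sun=6)
Days before September (Jan-Aug): 243; September 1 index = (0 + 243) mod 7 = 5 -> Saturday
Last day offset: 30 - 1 = 29 days
Weekday index = (5 + 29) mod 7 = 6

Sunday, September 30


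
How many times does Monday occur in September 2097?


September 2097 has 30 days
Anchor: Jan 1, 2097. With p = 2097 - 1 = 2096: (p + p//4 - p//100 + p//400) mod 7 = (2096 + 524 - 20 + 5) mod 7 = 2605 mod 7 = 1 -> Tuesday (Mon=0 ... Sun=6)
Days before September (Jan-Aug): 243; September 1 index = (1 + 243) mod 7 = 6 -> Sunday
First Monday is September 2
Mondays: 2, 9, 16, 23, 30

5 Mondays


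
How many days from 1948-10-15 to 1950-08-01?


From 1948-10-15 to 1950-08-01
1948-10-15: days before October = 31 + 29 + 31 + 30 + 31 + 30 + 31 + 31 + 30 = 274 (1948 is a leap year); day of year = 274 + 15 = 289
1950-08-01: days before August = 31 + 28 + 31 + 30 + 31 + 30 + 31 = 212 (1950 is not a leap year); day of year = 212 + 1 = 213
Rest of 1948: 366 - 289 = 77
Full years 1949 (365): 365
Total = 77 + 365 + 213 = 655

655 days


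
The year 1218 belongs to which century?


Century = (year - 1) // 100 + 1
= (1218 - 1) // 100 + 1
= 1217 // 100 + 1
= 12 + 1

13th century


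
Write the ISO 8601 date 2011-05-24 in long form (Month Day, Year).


ISO 2011-05-24 parses as year=2011, month=05, day=24
Month 5 -> May

May 24, 2011


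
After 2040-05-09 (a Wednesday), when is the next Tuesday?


Current: Wednesday
Target: Tuesday
Days ahead: 6

Next Tuesday: 2040-05-15


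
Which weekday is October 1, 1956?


Target: October 1, 1956
Anchor: Jan 1, 1956. With p = 1956 - 1 = 1955: (p + p//4 - p//100 + p//400) mod 7 = (1955 + 488 - 19 + 4) mod 7 = 2428 mod 7 = 6 -> Sunday (Mon=0 ... Sun=6)
Days before October (Jan-Sep): 274 days
Weekday index = (6 + 274) mod 7 = 0

Monday


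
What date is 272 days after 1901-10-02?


Start: 1901-10-02, add 272 days
October 1901 has 31 days: 31 - 2 = 29 days to October 31 -> 243 left
November 1901 has 30 days -> 213 left
December 1901 has 31 days -> 182 left
January 1902 has 31 days -> 151 left
February 1902 has 28 days -> 123 left
March 1902 has 31 days -> 92 left
April 1902 has 30 days -> 62 left
May 1902 has 31 days -> 31 left
June 1902 has 30 days -> 1 left
July 1902: 1 <= 31 -> lands on July 1

Result: 1902-07-01


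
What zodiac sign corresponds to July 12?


Date: July 12
Conventional tropical zodiac dates: Cancer from June 21 onward; Leo starts July 23
July 12 falls within the Cancer range

Cancer


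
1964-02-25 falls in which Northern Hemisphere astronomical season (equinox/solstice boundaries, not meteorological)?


Date: February 25
Astronomical Winter (approx.; exact equinox/solstice day varies by year): December 21 to March 19
February 25 falls within the Winter window

Winter


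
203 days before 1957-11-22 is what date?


Start: 1957-11-22, subtract 203 days
Back 22 days from November 22 reaches October 31, 1957 -> 181 left
October 1957 has 31 days -> back to September 30, 1957 -> 150 left
September 1957 has 30 days -> back to August 31, 1957 -> 120 left
August 1957 has 31 days -> back to July 31, 1957 -> 89 left
July 1957 has 31 days -> back to June 30, 1957 -> 58 left
June 1957 has 30 days -> back to May 31, 1957 -> 28 left
May 1957: 31 - 28 = 3 -> lands on May 3

Result: 1957-05-03


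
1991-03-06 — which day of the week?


Date: March 6, 1991
Anchor: Jan 1, 1991. With p = 1991 - 1 = 1990: (p + p//4 - p//100 + p//400) mod 7 = (1990 + 497 - 19 + 4) mod 7 = 2472 mod 7 = 1 -> Tuesday (Mon=0 ... Sun=6)
Days before March (Jan-Feb): 59; offset = 59 + 6 - 1 = 64
Weekday index = (1 + 64) mod 7 = 2

Day of the week: Wednesday


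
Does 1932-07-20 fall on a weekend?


Anchor: Jan 1, 1932. With p = 1932 - 1 = 1931: (p + p//4 - p//100 + p//400) mod 7 = (1931 + 482 - 19 + 4) mod 7 = 2398 mod 7 = 4 -> Friday (Mon=0 ... Sun=6)
Day of year: 202; offset = 201
Weekday index = (4 + 201) mod 7 = 2 -> Wednesday
Weekend days: Saturday, Sunday

No


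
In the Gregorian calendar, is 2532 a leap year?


Gregorian leap year rule: divisible by 4, but not by 100, unless also by 400.
2532 is divisible by 4 but not 100 -> leap year

Yes


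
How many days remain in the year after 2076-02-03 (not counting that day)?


Day of year: 34 of 366
Remaining = 366 - 34

332 days


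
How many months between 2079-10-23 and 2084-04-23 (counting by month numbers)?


From October 2079 to April 2084
5 years * 12 = 60 months, minus 6 months = 54

54 months


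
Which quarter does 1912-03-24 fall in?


Month: March (month 3)
Q1: Jan-Mar, Q2: Apr-Jun, Q3: Jul-Sep, Q4: Oct-Dec

Q1


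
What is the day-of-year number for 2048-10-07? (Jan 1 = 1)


Date: October 7, 2048
Days in months 1 through 9: 274
Plus 7 days in October

Day of year: 281


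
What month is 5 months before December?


December is month 12
12 - 5 = 7

July


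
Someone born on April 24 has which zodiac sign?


Date: April 24
Conventional tropical zodiac dates: Taurus from April 20 onward; Gemini starts May 21
April 24 falls within the Taurus range

Taurus


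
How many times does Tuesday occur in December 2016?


December 2016 has 31 days
Anchor: Jan 1, 2016. With p = 2016 - 1 = 2015: (p + p//4 - p//100 + p//400) mod 7 = (2015 + 503 - 20 + 5) mod 7 = 2503 mod 7 = 4 -> Friday (Mon=0 ... Sun=6)
Days before December (Jan-Nov): 335; December 1 index = (4 + 335) mod 7 = 3 -> Thursday
First Tuesday is December 6
Tuesdays: 6, 13, 20, 27

4 Tuesdays


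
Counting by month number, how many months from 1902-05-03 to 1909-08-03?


From May 1902 to August 1909
7 years * 12 = 84 months, plus 3 months = 87

87 months


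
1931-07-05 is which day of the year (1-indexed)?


Date: July 5, 1931
Days in months 1 through 6: 181
Plus 5 days in July

Day of year: 186


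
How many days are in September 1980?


September 1980

30 days


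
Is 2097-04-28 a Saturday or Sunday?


Anchor: Jan 1, 2097. With p = 2097 - 1 = 2096: (p + p//4 - p//100 + p//400) mod 7 = (2096 + 524 - 20 + 5) mod 7 = 2605 mod 7 = 1 -> Tuesday (Mon=0 ... Sun=6)
Day of year: 118; offset = 117
Weekday index = (1 + 117) mod 7 = 6 -> Sunday
Weekend days: Saturday, Sunday

Yes


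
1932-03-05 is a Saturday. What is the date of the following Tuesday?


Current: Saturday
Target: Tuesday
Days ahead: 3

Next Tuesday: 1932-03-08


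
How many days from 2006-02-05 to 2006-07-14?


From 2006-02-05 to 2006-07-14
2006-02-05: days before February = 31; day of year = 31 + 5 = 36
2006-07-14: days before July = 31 + 28 + 31 + 30 + 31 + 30 = 181 (2006 is not a leap year); day of year = 181 + 14 = 195
Same year: 195 - 36 = 159

159 days


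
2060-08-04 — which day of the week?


Date: August 4, 2060
Anchor: Jan 1, 2060. With p = 2060 - 1 = 2059: (p + p//4 - p//100 + p//400) mod 7 = (2059 + 514 - 20 + 5) mod 7 = 2558 mod 7 = 3 -> Thursday (Mon=0 ... Sun=6)
Days before August (Jan-Jul): 213; offset = 213 + 4 - 1 = 216
Weekday index = (3 + 216) mod 7 = 2

Day of the week: Wednesday


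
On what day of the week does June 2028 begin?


Target: June 1, 2028
Anchor: Jan 1, 2028. With p = 2028 - 1 = 2027: (p + p//4 - p//100 + p//400) mod 7 = (2027 + 506 - 20 + 5) mod 7 = 2518 mod 7 = 5 -> Saturday (Mon=0 ... Sun=6)
Days before June (Jan-May): 152 days
Weekday index = (5 + 152) mod 7 = 3

Thursday


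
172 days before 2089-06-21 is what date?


Start: 2089-06-21, subtract 172 days
Back 21 days from June 21 reaches May 31, 2089 -> 151 left
May 2089 has 31 days -> back to April 30, 2089 -> 120 left
April 2089 has 30 days -> back to March 31, 2089 -> 90 left
March 2089 has 31 days -> back to February 28, 2089 -> 59 left
February 2089 has 28 days -> back to January 31, 2089 -> 31 left
January 2089 has 31 days -> back to December 31, 2088 -> 0 left
December 2088: 31 - 0 = 31 -> lands on December 31

Result: 2088-12-31


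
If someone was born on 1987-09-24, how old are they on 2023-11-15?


Birth: 1987-09-24
Reference: 2023-11-15
Year difference: 2023 - 1987 = 36

36 years old


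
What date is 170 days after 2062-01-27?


Start: 2062-01-27, add 170 days
January 2062 has 31 days: 31 - 27 = 4 days to January 31 -> 166 left
February 2062 has 28 days -> 138 left
March 2062 has 31 days -> 107 left
April 2062 has 30 days -> 77 left
May 2062 has 31 days -> 46 left
June 2062 has 30 days -> 16 left
July 2062: 16 <= 31 -> lands on July 16

Result: 2062-07-16


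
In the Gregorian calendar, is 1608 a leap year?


Gregorian leap year rule: divisible by 4, but not by 100, unless also by 400.
1608 is divisible by 4 but not 100 -> leap year

Yes


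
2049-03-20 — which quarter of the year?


Month: March (month 3)
Q1: Jan-Mar, Q2: Apr-Jun, Q3: Jul-Sep, Q4: Oct-Dec

Q1


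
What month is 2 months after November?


November is month 11
11 + 2 = 13; wrap: 13 - 12 = 1

January


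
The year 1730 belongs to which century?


Century = (year - 1) // 100 + 1
= (1730 - 1) // 100 + 1
= 1729 // 100 + 1
= 17 + 1

18th century


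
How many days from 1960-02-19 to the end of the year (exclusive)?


Day of year: 50 of 366
Remaining = 366 - 50

316 days


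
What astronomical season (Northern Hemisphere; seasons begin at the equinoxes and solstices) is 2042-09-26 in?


Date: September 26
Astronomical Autumn (approx.; exact equinox/solstice day varies by year): September 22 to December 20
September 26 falls within the Autumn window

Autumn


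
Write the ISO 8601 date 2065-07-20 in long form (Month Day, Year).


ISO 2065-07-20 parses as year=2065, month=07, day=20
Month 7 -> July

July 20, 2065


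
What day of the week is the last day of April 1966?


April 1966 has 30 days
Anchor: Jan 1, 1966. With p = 1966 - 1 = 1965: (p + p//4 - p//100 + p//400) mod 7 = (1965 + 491 - 19 + 4) mod 7 = 2441 mod 7 = 5 -> Saturday (Mon=0 ... Sun=6)
Days before April (Jan-Mar): 90; April 1 index = (5 + 90) mod 7 = 4 -> Friday
Last day offset: 30 - 1 = 29 days
Weekday index = (4 + 29) mod 7 = 5

Saturday, April 30


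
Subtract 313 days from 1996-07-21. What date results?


Start: 1996-07-21, subtract 313 days
Back 21 days from July 21 reaches June 30, 1996 -> 292 left
June 1996 has 30 days -> back to May 31, 1996 -> 262 left
May 1996 has 31 days -> back to April 30, 1996 -> 231 left
April 1996 has 30 days -> back to March 31, 1996 -> 201 left
March 1996 has 31 days -> back to February 29, 1996 -> 170 left
February 1996 has 29 days -> back to January 31, 1996 -> 141 left
January 1996 has 31 days -> back to December 31, 1995 -> 110 left
December 1995 has 31 days -> back to November 30, 1995 -> 79 left
November 1995 has 30 days -> back to October 31, 1995 -> 49 left
October 1995 has 31 days -> back to September 30, 1995 -> 18 left
September 1995: 30 - 18 = 12 -> lands on September 12

Result: 1995-09-12


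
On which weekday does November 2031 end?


November 2031 has 30 days
Anchor: Jan 1, 2031. With p = 2031 - 1 = 2030: (p + p//4 - p//100 + p//400) mod 7 = (2030 + 507 - 20 + 5) mod 7 = 2522 mod 7 = 2 -> Wednesday (Mon=0 ... Sun=6)
Days before November (Jan-Oct): 304; November 1 index = (2 + 304) mod 7 = 5 -> Saturday
Last day offset: 30 - 1 = 29 days
Weekday index = (5 + 29) mod 7 = 6

Sunday, November 30


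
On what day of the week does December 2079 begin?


Target: December 1, 2079
Anchor: Jan 1, 2079. With p = 2079 - 1 = 2078: (p + p//4 - p//100 + p//400) mod 7 = (2078 + 519 - 20 + 5) mod 7 = 2582 mod 7 = 6 -> Sunday (Mon=0 ... Sun=6)
Days before December (Jan-Nov): 334 days
Weekday index = (6 + 334) mod 7 = 4

Friday


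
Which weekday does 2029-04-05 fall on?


Date: April 5, 2029
Anchor: Jan 1, 2029. With p = 2029 - 1 = 2028: (p + p//4 - p//100 + p//400) mod 7 = (2028 + 507 - 20 + 5) mod 7 = 2520 mod 7 = 0 -> Monday (Mon=0 ... Sun=6)
Days before April (Jan-Mar): 90; offset = 90 + 5 - 1 = 94
Weekday index = (0 + 94) mod 7 = 3

Day of the week: Thursday


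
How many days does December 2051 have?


December 2051

31 days


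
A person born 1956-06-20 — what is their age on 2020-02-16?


Birth: 1956-06-20
Reference: 2020-02-16
Year difference: 2020 - 1956 = 64
Birthday not yet reached in 2020, subtract 1

63 years old


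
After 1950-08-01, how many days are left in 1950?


Day of year: 213 of 365
Remaining = 365 - 213

152 days


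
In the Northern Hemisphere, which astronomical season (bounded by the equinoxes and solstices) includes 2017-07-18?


Date: July 18
Astronomical Summer (approx.; exact equinox/solstice day varies by year): June 21 to September 21
July 18 falls within the Summer window

Summer


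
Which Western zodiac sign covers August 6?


Date: August 6
Conventional tropical zodiac dates: Leo from July 23 onward; Virgo starts August 23
August 6 falls within the Leo range

Leo


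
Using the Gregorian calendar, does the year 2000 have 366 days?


Gregorian leap year rule: divisible by 4, but not by 100, unless also by 400.
2000 is divisible by 400 -> leap year

Yes


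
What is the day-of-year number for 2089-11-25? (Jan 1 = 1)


Date: November 25, 2089
Days in months 1 through 10: 304
Plus 25 days in November

Day of year: 329


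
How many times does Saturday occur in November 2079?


November 2079 has 30 days
Anchor: Jan 1, 2079. With p = 2079 - 1 = 2078: (p + p//4 - p//100 + p//400) mod 7 = (2078 + 519 - 20 + 5) mod 7 = 2582 mod 7 = 6 -> Sunday (Mon=0 ... Sun=6)
Days before November (Jan-Oct): 304; November 1 index = (6 + 304) mod 7 = 2 -> Wednesday
First Saturday is November 4
Saturdays: 4, 11, 18, 25

4 Saturdays


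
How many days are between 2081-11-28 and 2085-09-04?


From 2081-11-28 to 2085-09-04
2081-11-28: days before November = 31 + 28 + 31 + 30 + 31 + 30 + 31 + 31 + 30 + 31 = 304 (2081 is not a leap year); day of year = 304 + 28 = 332
2085-09-04: days before September = 31 + 28 + 31 + 30 + 31 + 30 + 31 + 31 = 243 (2085 is not a leap year); day of year = 243 + 4 = 247
Rest of 2081: 365 - 332 = 33
Full years 2082 (365), 2083 (365), 2084 (366): 1096
Total = 33 + 1096 + 247 = 1376

1376 days


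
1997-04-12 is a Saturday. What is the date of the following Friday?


Current: Saturday
Target: Friday
Days ahead: 6

Next Friday: 1997-04-18


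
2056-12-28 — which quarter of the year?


Month: December (month 12)
Q1: Jan-Mar, Q2: Apr-Jun, Q3: Jul-Sep, Q4: Oct-Dec

Q4


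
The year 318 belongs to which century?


Century = (year - 1) // 100 + 1
= (318 - 1) // 100 + 1
= 317 // 100 + 1
= 3 + 1

4th century


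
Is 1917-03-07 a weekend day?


Anchor: Jan 1, 1917. With p = 1917 - 1 = 1916: (p + p//4 - p//100 + p//400) mod 7 = (1916 + 479 - 19 + 4) mod 7 = 2380 mod 7 = 0 -> Monday (Mon=0 ... Sun=6)
Day of year: 66; offset = 65
Weekday index = (0 + 65) mod 7 = 2 -> Wednesday
Weekend days: Saturday, Sunday

No


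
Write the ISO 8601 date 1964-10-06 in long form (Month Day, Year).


ISO 1964-10-06 parses as year=1964, month=10, day=06
Month 10 -> October

October 6, 1964


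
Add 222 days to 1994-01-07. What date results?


Start: 1994-01-07, add 222 days
January 1994 has 31 days: 31 - 7 = 24 days to January 31 -> 198 left
February 1994 has 28 days -> 170 left
March 1994 has 31 days -> 139 left
April 1994 has 30 days -> 109 left
May 1994 has 31 days -> 78 left
June 1994 has 30 days -> 48 left
July 1994 has 31 days -> 17 left
August 1994: 17 <= 31 -> lands on August 17

Result: 1994-08-17


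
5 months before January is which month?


January is month 1
1 - 5 = -4; wrap: -4 + 12 = 8

August


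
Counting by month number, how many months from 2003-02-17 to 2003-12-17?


From February 2003 to December 2003
0 years * 12 = 0 months, plus 10 months = 10

10 months


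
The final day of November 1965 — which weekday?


November 1965 has 30 days
Anchor: Jan 1, 1965. With p = 1965 - 1 = 1964: (p + p//4 - p//100 + p//400) mod 7 = (1964 + 491 - 19 + 4) mod 7 = 2440 mod 7 = 4 -> Friday (Mon=0 ... Sun=6)
Days before November (Jan-Oct): 304; November 1 index = (4 + 304) mod 7 = 0 -> Monday
Last day offset: 30 - 1 = 29 days
Weekday index = (0 + 29) mod 7 = 1

Tuesday, November 30


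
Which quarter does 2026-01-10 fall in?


Month: January (month 1)
Q1: Jan-Mar, Q2: Apr-Jun, Q3: Jul-Sep, Q4: Oct-Dec

Q1


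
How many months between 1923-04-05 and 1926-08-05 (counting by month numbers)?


From April 1923 to August 1926
3 years * 12 = 36 months, plus 4 months = 40

40 months


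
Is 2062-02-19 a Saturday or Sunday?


Anchor: Jan 1, 2062. With p = 2062 - 1 = 2061: (p + p//4 - p//100 + p//400) mod 7 = (2061 + 515 - 20 + 5) mod 7 = 2561 mod 7 = 6 -> Sunday (Mon=0 ... Sun=6)
Day of year: 50; offset = 49
Weekday index = (6 + 49) mod 7 = 6 -> Sunday
Weekend days: Saturday, Sunday

Yes


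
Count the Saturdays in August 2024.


August 2024 has 31 days
Anchor: Jan 1, 2024. With p = 2024 - 1 = 2023: (p + p//4 - p//100 + p//400) mod 7 = (2023 + 505 - 20 + 5) mod 7 = 2513 mod 7 = 0 -> Monday (Mon=0 ... Sun=6)
Days before August (Jan-Jul): 213; August 1 index = (0 + 213) mod 7 = 3 -> Thursday
First Saturday is August 3
Saturdays: 3, 10, 17, 24, 31

5 Saturdays


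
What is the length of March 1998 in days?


March 1998

31 days


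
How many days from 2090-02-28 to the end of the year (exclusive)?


Day of year: 59 of 365
Remaining = 365 - 59

306 days


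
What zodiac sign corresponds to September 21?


Date: September 21
Conventional tropical zodiac dates: Virgo from August 23 onward; Libra starts September 23
September 21 falls within the Virgo range

Virgo


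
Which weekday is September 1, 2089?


Target: September 1, 2089
Anchor: Jan 1, 2089. With p = 2089 - 1 = 2088: (p + p//4 - p//100 + p//400) mod 7 = (2088 + 522 - 20 + 5) mod 7 = 2595 mod 7 = 5 -> Saturday (Mon=0 ... Sun=6)
Days before September (Jan-Aug): 243 days
Weekday index = (5 + 243) mod 7 = 3

Thursday


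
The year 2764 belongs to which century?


Century = (year - 1) // 100 + 1
= (2764 - 1) // 100 + 1
= 2763 // 100 + 1
= 27 + 1

28th century


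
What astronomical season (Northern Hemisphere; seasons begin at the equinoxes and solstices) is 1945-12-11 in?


Date: December 11
Astronomical Autumn (approx.; exact equinox/solstice day varies by year): September 22 to December 20
December 11 falls within the Autumn window

Autumn


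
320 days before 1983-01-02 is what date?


Start: 1983-01-02, subtract 320 days
Back 2 days from January 2 reaches December 31, 1982 -> 318 left
December 1982 has 31 days -> back to November 30, 1982 -> 287 left
November 1982 has 30 days -> back to October 31, 1982 -> 257 left
October 1982 has 31 days -> back to September 30, 1982 -> 226 left
September 1982 has 30 days -> back to August 31, 1982 -> 196 left
August 1982 has 31 days -> back to July 31, 1982 -> 165 left
July 1982 has 31 days -> back to June 30, 1982 -> 134 left
June 1982 has 30 days -> back to May 31, 1982 -> 104 left
May 1982 has 31 days -> back to April 30, 1982 -> 73 left
April 1982 has 30 days -> back to March 31, 1982 -> 43 left
March 1982 has 31 days -> back to February 28, 1982 -> 12 left
February 1982: 28 - 12 = 16 -> lands on February 16

Result: 1982-02-16


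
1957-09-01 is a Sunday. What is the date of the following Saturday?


Current: Sunday
Target: Saturday
Days ahead: 6

Next Saturday: 1957-09-07


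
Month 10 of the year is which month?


Month 10 of 12

October


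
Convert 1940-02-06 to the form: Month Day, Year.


ISO 1940-02-06 parses as year=1940, month=02, day=06
Month 2 -> February

February 6, 1940


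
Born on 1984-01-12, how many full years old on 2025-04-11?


Birth: 1984-01-12
Reference: 2025-04-11
Year difference: 2025 - 1984 = 41

41 years old


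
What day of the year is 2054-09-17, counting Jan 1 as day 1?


Date: September 17, 2054
Days in months 1 through 8: 243
Plus 17 days in September

Day of year: 260


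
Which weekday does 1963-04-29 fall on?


Date: April 29, 1963
Anchor: Jan 1, 1963. With p = 1963 - 1 = 1962: (p + p//4 - p//100 + p//400) mod 7 = (1962 + 490 - 19 + 4) mod 7 = 2437 mod 7 = 1 -> Tuesday (Mon=0 ... Sun=6)
Days before April (Jan-Mar): 90; offset = 90 + 29 - 1 = 118
Weekday index = (1 + 118) mod 7 = 0

Day of the week: Monday


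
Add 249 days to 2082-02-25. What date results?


Start: 2082-02-25, add 249 days
February 2082 has 28 days: 28 - 25 = 3 days to February 28 -> 246 left
March 2082 has 31 days -> 215 left
April 2082 has 30 days -> 185 left
May 2082 has 31 days -> 154 left
June 2082 has 30 days -> 124 left
July 2082 has 31 days -> 93 left
August 2082 has 31 days -> 62 left
September 2082 has 30 days -> 32 left
October 2082 has 31 days -> 1 left
November 2082: 1 <= 30 -> lands on November 1

Result: 2082-11-01


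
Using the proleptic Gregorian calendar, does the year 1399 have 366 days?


Gregorian leap year rule: divisible by 4, but not by 100, unless also by 400.
1399 is not divisible by 4 -> not a leap year

No


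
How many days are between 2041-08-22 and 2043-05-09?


From 2041-08-22 to 2043-05-09
2041-08-22: days before August = 31 + 28 + 31 + 30 + 31 + 30 + 31 = 212 (2041 is not a leap year); day of year = 212 + 22 = 234
2043-05-09: days before May = 31 + 28 + 31 + 30 = 120 (2043 is not a leap year); day of year = 120 + 9 = 129
Rest of 2041: 365 - 234 = 131
Full years 2042 (365): 365
Total = 131 + 365 + 129 = 625

625 days


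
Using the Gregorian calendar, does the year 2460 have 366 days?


Gregorian leap year rule: divisible by 4, but not by 100, unless also by 400.
2460 is divisible by 4 but not 100 -> leap year

Yes


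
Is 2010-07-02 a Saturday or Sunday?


Anchor: Jan 1, 2010. With p = 2010 - 1 = 2009: (p + p//4 - p//100 + p//400) mod 7 = (2009 + 502 - 20 + 5) mod 7 = 2496 mod 7 = 4 -> Friday (Mon=0 ... Sun=6)
Day of year: 183; offset = 182
Weekday index = (4 + 182) mod 7 = 4 -> Friday
Weekend days: Saturday, Sunday

No


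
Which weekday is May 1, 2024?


Target: May 1, 2024
Anchor: Jan 1, 2024. With p = 2024 - 1 = 2023: (p + p//4 - p//100 + p//400) mod 7 = (2023 + 505 - 20 + 5) mod 7 = 2513 mod 7 = 0 -> Monday (Mon=0 ... Sun=6)
Days before May (Jan-Apr): 121 days
Weekday index = (0 + 121) mod 7 = 2

Wednesday


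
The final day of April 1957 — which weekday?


April 1957 has 30 days
Anchor: Jan 1, 1957. With p = 1957 - 1 = 1956: (p + p//4 - p//100 + p//400) mod 7 = (1956 + 489 - 19 + 4) mod 7 = 2430 mod 7 = 1 -> Tuesday (Mon=0 ... Sun=6)
Days before April (Jan-Mar): 90; April 1 index = (1 + 90) mod 7 = 0 -> Monday
Last day offset: 30 - 1 = 29 days
Weekday index = (0 + 29) mod 7 = 1

Tuesday, April 30


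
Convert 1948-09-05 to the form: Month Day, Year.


ISO 1948-09-05 parses as year=1948, month=09, day=05
Month 9 -> September

September 5, 1948


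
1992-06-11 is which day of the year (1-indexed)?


Date: June 11, 1992
Days in months 1 through 5: 152
Plus 11 days in June

Day of year: 163


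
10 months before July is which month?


July is month 7
7 - 10 = -3; wrap: -3 + 12 = 9

September


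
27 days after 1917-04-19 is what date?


Start: 1917-04-19, add 27 days
April 1917 has 30 days: 30 - 19 = 11 days to April 30 -> 16 left
May 1917: 16 <= 31 -> lands on May 16

Result: 1917-05-16
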